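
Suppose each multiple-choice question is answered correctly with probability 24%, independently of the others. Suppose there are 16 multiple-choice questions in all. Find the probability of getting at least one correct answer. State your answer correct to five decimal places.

0.98761

P(at least one) = 1 − P(none) = 1 − (1 − 0.24)^16
= 1 − 0.0123885 = 0.9876115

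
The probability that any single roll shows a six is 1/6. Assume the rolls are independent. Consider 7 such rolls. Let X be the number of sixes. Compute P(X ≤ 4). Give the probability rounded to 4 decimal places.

X ~ Binomial(7, 0.166667); P(X ≤ 4) = Σ C(7,k) p^k (1−p)^(7−k) over k:
  k=0: C(7,0)·0.166667^0·0.833333^7 = 0.279082
  k=1: C(7,1)·0.166667^1·0.833333^6 = 0.390714
  k=2: C(7,2)·0.166667^2·0.833333^5 = 0.234429
  k=3: C(7,3)·0.166667^3·0.833333^4 = 0.078143
  k=4: C(7,4)·0.166667^4·0.833333^3 = 0.015629
Total = 0.997996

0.9980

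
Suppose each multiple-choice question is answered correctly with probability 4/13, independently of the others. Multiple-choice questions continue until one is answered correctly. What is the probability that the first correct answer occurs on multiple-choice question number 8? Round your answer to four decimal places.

0.0235

Geometric (trials to first success), p = 0.307692.
P(Y = 8) = (1−p)^7 · p = 0.076224 · 0.307692 = 0.023454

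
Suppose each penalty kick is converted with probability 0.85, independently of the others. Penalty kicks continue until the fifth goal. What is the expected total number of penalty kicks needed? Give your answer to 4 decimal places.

Y = total penalty kicks until the fifth success; negative binomial with r=5, p=0.85.
E[Y] = r / p = 5 / 0.85 = 5.882353

5.8824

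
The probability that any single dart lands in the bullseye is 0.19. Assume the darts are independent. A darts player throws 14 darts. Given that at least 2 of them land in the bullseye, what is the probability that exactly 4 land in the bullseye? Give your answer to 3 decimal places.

X ~ Binomial(14, 0.19). Want P(X=4 | X≥2) = P(X=4) / P(X≥2).
P(X=4) = C(14,4)·0.19^4·0.81^10 = 0.15860
P(X≥2) = 1 − 0.05233 − 0.17186 = 0.77580
Ratio = 0.15860 / 0.77580 = 0.20443

0.204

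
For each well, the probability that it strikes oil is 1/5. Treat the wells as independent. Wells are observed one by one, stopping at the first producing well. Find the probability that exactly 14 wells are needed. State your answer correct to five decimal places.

Geometric (trials to first success), p = 0.20.
P(Y = 14) = (1−p)^13 · p = 0.054976 · 0.20 = 0.0109951

0.01100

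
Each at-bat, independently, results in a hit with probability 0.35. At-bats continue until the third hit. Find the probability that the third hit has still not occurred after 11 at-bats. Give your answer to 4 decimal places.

0.2001

Needing more than 11 at-bats ⇔ fewer than 3 successes in the first 11. With X ~ Binomial(11, 0.35), P(Y > 11) = P(X ≤ 2).
  k=0: C(11,0)·0.35^0·0.65^11 = 0.008751
  k=1: C(11,1)·0.35^1·0.65^10 = 0.051832
  k=2: C(11,2)·0.35^2·0.65^9 = 0.139547
P(X ≤ 2) = 0.200129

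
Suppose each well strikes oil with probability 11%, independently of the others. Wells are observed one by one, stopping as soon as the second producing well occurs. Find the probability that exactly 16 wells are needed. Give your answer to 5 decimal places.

0.03551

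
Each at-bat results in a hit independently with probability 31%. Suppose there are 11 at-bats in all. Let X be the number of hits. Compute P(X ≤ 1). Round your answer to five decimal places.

0.10029

X ~ Binomial(11, 0.31); P(X ≤ 1) = Σ C(11,k) p^k (1−p)^(11−k) over k:
  k=0: C(11,0)·0.31^0·0.69^11 = 0.0168787
  k=1: C(11,1)·0.31^1·0.69^10 = 0.0834152
Total = 0.1002940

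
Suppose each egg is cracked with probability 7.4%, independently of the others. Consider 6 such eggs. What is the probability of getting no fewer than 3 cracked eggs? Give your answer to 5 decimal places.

0.00683

X ~ Binomial(6, 0.074); P(X ≥ 3) = Σ C(6,k) p^k (1−p)^(6−k) over k:
  k=3: C(6,3)·0.074^3·0.926^3 = 0.0064351
  k=4: C(6,4)·0.074^4·0.926^2 = 0.0003857
  k=5: C(6,5)·0.074^5·0.926^1 = 0.0000123
  k=6: C(6,6)·0.074^6·0.926^0 = 0.0000002
Total = 0.0068333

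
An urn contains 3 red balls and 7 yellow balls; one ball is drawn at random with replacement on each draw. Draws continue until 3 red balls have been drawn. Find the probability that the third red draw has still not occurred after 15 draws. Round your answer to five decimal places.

0.12683

Needing more than 15 draws ⇔ fewer than 3 successes in the first 15. With X ~ Binomial(15, 0.30), P(Y > 15) = P(X ≤ 2).
  k=0: C(15,0)·0.30^0·0.70^15 = 0.0047476
  k=1: C(15,1)·0.30^1·0.70^14 = 0.0305200
  k=2: C(15,2)·0.30^2·0.70^13 = 0.0915601
P(X ≤ 2) = 0.1268277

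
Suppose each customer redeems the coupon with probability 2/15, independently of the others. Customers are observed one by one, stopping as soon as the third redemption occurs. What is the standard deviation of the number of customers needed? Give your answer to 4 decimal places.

Y = total customers until the third success; negative binomial with r=3, p=0.133333.
SD(Y) = √[r(1−p)/p²] = √(146.250000) = 12.093387

12.0934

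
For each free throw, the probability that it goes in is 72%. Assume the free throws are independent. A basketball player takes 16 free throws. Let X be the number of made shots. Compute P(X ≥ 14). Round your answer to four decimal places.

X ~ Binomial(16, 0.72); P(X ≥ 14) = Σ C(16,k) p^k (1−p)^(16−k) over k:
  k=14: C(16,14)·0.72^14·0.28^2 = 0.094657
  k=15: C(16,15)·0.72^15·0.28^1 = 0.032454
  k=16: C(16,16)·0.72^16·0.28^0 = 0.005216
Total = 0.132326

0.1323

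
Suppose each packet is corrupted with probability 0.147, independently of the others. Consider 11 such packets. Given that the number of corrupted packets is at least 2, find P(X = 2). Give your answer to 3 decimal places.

0.573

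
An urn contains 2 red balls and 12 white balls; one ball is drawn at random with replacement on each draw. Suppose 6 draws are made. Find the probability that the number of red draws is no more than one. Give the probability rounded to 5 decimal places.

X ~ Binomial(6, 0.142857); P(X ≤ 1) = Σ C(6,k) p^k (1−p)^(6−k) over k:
  k=0: C(6,0)·0.142857^0·0.857143^6 = 0.3965695
  k=1: C(6,1)·0.142857^1·0.857143^5 = 0.3965695
Total = 0.7931389

0.79314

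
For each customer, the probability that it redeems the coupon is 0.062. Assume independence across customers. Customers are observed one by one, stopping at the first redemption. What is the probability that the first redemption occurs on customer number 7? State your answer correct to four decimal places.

Geometric (trials to first success), p = 0.062.
P(Y = 7) = (1−p)^6 · p = 0.68111 · 0.062 = 0.042229

0.0422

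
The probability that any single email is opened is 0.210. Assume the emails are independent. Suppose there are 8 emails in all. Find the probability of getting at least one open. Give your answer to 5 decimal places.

0.84829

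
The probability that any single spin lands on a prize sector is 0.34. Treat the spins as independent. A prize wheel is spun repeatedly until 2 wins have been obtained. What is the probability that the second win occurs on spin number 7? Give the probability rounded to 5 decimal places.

0.08686

Y = trial on which the second success occurs; negative binomial, r=2, p=0.34.
P(Y=7) = C(6,1) · p^2 · (1−p)^5
= 6 · 0.1156 · 0.12523 = 0.0868618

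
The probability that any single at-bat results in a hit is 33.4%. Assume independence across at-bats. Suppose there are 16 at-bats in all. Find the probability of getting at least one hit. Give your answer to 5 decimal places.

P(at least one) = 1 − P(none) = 1 − (1 − 0.334)^16
= 1 − 0.0014983 = 0.9985017

0.99850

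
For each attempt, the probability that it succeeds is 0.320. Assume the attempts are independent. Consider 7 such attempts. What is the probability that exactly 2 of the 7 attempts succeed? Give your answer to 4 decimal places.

X ~ Binomial(n=7, p=0.32).
P(X=2) = C(7,2) · p^2 · (1−p)^5
= 21 · 0.1024 · 0.14539 = 0.312654

0.3127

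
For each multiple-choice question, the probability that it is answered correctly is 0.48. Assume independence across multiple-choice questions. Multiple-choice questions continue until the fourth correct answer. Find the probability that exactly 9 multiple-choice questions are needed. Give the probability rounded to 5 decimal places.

0.11302

Y = trial on which the fourth success occurs; negative binomial, r=4, p=0.48.
P(Y=9) = C(8,3) · p^4 · (1−p)^5
= 56 · 0.053084 · 0.03802 = 0.1130237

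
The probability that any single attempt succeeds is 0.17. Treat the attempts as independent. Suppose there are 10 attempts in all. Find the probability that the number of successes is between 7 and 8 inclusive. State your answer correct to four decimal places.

0.0003

X ~ Binomial(10, 0.17); P(7 ≤ X ≤ 8) = Σ C(10,k) p^k (1−p)^(10−k) over k:
  k=7: C(10,7)·0.17^7·0.83^3 = 0.000282
  k=8: C(10,8)·0.17^8·0.83^2 = 0.000022
Total = 0.000303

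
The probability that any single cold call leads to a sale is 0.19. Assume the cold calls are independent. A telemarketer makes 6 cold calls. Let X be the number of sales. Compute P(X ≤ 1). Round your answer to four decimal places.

0.6799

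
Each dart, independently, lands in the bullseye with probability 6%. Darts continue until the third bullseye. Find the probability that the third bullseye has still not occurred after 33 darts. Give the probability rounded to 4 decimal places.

Needing more than 33 darts ⇔ fewer than 3 successes in the first 33. With X ~ Binomial(33, 0.06), P(Y > 33) = P(X ≤ 2).
  k=0: C(33,0)·0.06^0·0.94^33 = 0.129783
  k=1: C(33,1)·0.06^1·0.94^32 = 0.273374
  k=2: C(33,2)·0.06^2·0.94^31 = 0.279190
P(X ≤ 2) = 0.682347

0.6823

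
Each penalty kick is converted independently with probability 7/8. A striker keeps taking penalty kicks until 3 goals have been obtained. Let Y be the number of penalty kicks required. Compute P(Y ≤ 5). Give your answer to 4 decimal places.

0.9839

Finishing within 5 penalty kicks ⇔ at least 3 successes in the first 5. With X ~ Binomial(5, 0.875), P(Y ≤ 5) = 1 − P(X ≤ 2).
  k=0: C(5,0)·0.875^0·0.125^5 = 0.000031
  k=1: C(5,1)·0.875^1·0.125^4 = 0.001068
  k=2: C(5,2)·0.875^2·0.125^3 = 0.014954
1 − 0.016052 = 0.983948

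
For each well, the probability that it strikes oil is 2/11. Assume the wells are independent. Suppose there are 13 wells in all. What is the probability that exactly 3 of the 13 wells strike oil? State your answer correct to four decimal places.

0.2311

X ~ Binomial(n=13, p=0.181818).
P(X=3) = C(13,3) · p^3 · (1−p)^10
= 286 · 0.0060105 · 0.13443 = 0.231087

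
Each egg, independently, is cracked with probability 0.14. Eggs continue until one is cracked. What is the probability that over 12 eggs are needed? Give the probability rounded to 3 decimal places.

Y = number of eggs to the first success; geometric, p = 0.14.
P(Y > 12) = P(first 12 all fail) = (1−p)^12 = 0.16367

0.164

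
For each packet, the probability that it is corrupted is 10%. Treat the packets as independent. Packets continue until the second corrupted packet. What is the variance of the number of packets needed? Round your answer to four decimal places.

Y = total packets until the second success; negative binomial with r=2, p=0.10.
Var(Y) = r(1−p)/p² = 2·0.90 / 0.10² = 180.000000

180.0000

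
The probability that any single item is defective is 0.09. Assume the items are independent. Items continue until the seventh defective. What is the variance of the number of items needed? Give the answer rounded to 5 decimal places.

786.41975

Y = total items until the seventh success; negative binomial with r=7, p=0.09.
Var(Y) = r(1−p)/p² = 7·0.91 / 0.09² = 786.4197531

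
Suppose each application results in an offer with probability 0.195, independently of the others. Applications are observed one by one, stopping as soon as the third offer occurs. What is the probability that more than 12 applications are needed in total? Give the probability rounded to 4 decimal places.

0.5761

Needing more than 12 applications ⇔ fewer than 3 successes in the first 12. With X ~ Binomial(12, 0.195), P(Y > 12) = P(X ≤ 2).
  k=0: C(12,0)·0.195^0·0.805^12 = 0.074054
  k=1: C(12,1)·0.195^1·0.805^11 = 0.215264
  k=2: C(12,2)·0.195^2·0.805^10 = 0.286795
P(X ≤ 2) = 0.576113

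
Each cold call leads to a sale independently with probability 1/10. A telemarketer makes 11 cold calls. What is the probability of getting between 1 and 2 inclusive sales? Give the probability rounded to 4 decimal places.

0.5966

X ~ Binomial(11, 0.10); P(1 ≤ X ≤ 2) = Σ C(11,k) p^k (1−p)^(11−k) over k:
  k=1: C(11,1)·0.10^1·0.90^10 = 0.383546
  k=2: C(11,2)·0.10^2·0.90^9 = 0.213081
Total = 0.596628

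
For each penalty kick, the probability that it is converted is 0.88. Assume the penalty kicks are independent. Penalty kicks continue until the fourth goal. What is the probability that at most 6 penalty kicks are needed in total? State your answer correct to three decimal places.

Finishing within 6 penalty kicks ⇔ at least 4 successes in the first 6. With X ~ Binomial(6, 0.88), P(Y ≤ 6) = 1 − P(X ≤ 3).
  k=0: C(6,0)·0.88^0·0.12^6 = 0.00000
  k=1: C(6,1)·0.88^1·0.12^5 = 0.00013
  k=2: C(6,2)·0.88^2·0.12^4 = 0.00241
  k=3: C(6,3)·0.88^3·0.12^3 = 0.02355
1 − 0.02609 = 0.97391

0.974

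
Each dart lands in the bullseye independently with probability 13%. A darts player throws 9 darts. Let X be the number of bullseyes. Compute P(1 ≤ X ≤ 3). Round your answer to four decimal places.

X ~ Binomial(9, 0.13); P(1 ≤ X ≤ 3) = Σ C(9,k) p^k (1−p)^(9−k) over k:
  k=1: C(9,1)·0.13^1·0.87^8 = 0.384008
  k=2: C(9,2)·0.13^2·0.87^7 = 0.229522
  k=3: C(9,3)·0.13^3·0.87^6 = 0.080025
Total = 0.693554

0.6936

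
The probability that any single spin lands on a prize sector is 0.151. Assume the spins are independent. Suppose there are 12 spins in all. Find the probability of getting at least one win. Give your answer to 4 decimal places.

0.8598

P(at least one) = 1 − P(none) = 1 − (1 − 0.151)^12
= 1 − 0.140247 = 0.859753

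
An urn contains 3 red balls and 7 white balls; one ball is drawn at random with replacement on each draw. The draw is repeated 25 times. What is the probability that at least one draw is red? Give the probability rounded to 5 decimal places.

P(at least one) = 1 − P(none) = 1 − (1 − 0.30)^25
= 1 − 0.0001341 = 0.9998659

0.99987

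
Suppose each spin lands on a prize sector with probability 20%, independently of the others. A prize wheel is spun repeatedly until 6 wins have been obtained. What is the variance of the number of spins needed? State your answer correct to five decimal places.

120.00000

Y = total spins until the sixth success; negative binomial with r=6, p=0.20.
Var(Y) = r(1−p)/p² = 6·0.80 / 0.20² = 120.0000000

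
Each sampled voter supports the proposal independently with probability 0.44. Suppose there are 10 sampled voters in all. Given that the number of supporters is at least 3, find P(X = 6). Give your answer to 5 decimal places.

X ~ Binomial(10, 0.44). Want P(X=6 | X≥3) = P(X=6) / P(X≥3).
P(X=6) = C(10,6)·0.44^6·0.56^4 = 0.1498606
P(X≥3) = 1 − 0.0030331 − 0.0238311 − 0.0842601 = 0.8888757
Ratio = 0.1498606 / 0.8888757 = 0.1685957

0.16860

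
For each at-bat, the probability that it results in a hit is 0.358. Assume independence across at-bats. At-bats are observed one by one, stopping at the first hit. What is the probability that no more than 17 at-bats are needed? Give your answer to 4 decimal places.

0.9995

Y = number of at-bats to the first success; geometric, p = 0.358.
P(Y ≤ 17) = 1 − (1−p)^17 = 1 − 0.000535 = 0.999465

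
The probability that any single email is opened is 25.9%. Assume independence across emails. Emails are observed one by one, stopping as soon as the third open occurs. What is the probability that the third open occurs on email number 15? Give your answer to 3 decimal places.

Y = trial on which the third success occurs; negative binomial, r=3, p=0.259.
P(Y=15) = C(14,2) · p^3 · (1−p)^12
= 91 · 0.017374 · 0.027404 = 0.04333

0.043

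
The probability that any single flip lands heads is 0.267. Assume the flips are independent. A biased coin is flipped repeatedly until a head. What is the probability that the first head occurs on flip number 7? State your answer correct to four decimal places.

Geometric (trials to first success), p = 0.267.
P(Y = 7) = (1−p)^6 · p = 0.1551 · 0.267 = 0.041413

0.0414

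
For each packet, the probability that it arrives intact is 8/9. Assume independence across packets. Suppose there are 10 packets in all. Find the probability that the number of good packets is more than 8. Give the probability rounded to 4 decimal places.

0.6929

X ~ Binomial(10, 0.888889); P(X ≥ 9) = Σ C(10,k) p^k (1−p)^(10−k) over k:
  k=9: C(10,9)·0.888889^9·0.111111^1 = 0.384933
  k=10: C(10,10)·0.888889^10·0.111111^0 = 0.307946
Total = 0.692879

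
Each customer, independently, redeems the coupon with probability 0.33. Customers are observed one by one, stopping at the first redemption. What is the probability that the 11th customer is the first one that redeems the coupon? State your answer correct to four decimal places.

0.0060

Geometric (trials to first success), p = 0.33.
P(Y = 11) = (1−p)^10 · p = 0.018228 · 0.33 = 0.006015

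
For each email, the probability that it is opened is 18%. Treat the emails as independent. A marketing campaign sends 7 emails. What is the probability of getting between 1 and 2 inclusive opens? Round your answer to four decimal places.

0.6353

X ~ Binomial(7, 0.18); P(1 ≤ X ≤ 2) = Σ C(7,k) p^k (1−p)^(7−k) over k:
  k=1: C(7,1)·0.18^1·0.82^6 = 0.383048
  k=2: C(7,2)·0.18^2·0.82^5 = 0.252251
Total = 0.635300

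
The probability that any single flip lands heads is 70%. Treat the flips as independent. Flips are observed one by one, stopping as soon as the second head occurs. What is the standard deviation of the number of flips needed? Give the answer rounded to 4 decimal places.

1.1066

Y = total flips until the second success; negative binomial with r=2, p=0.70.
SD(Y) = √[r(1−p)/p²] = √(1.224490) = 1.106567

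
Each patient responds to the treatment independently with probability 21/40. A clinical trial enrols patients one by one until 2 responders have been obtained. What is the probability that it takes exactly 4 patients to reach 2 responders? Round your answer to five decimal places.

0.18656

Y = trial on which the second success occurs; negative binomial, r=2, p=0.525.
P(Y=4) = C(3,1) · p^2 · (1−p)^2
= 3 · 0.27563 · 0.22562 = 0.1865637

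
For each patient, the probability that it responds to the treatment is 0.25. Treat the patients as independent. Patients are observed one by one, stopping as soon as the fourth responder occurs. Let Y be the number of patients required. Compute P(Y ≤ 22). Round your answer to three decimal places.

Finishing within 22 patients ⇔ at least 4 successes in the first 22. With X ~ Binomial(22, 0.25), P(Y ≤ 22) = 1 − P(X ≤ 3).
  k=0: C(22,0)·0.25^0·0.75^22 = 0.00178
  k=1: C(22,1)·0.25^1·0.75^21 = 0.01308
  k=2: C(22,2)·0.25^2·0.75^20 = 0.04578
  k=3: C(22,3)·0.25^3·0.75^19 = 0.10174
1 − 0.16239 = 0.83761

0.838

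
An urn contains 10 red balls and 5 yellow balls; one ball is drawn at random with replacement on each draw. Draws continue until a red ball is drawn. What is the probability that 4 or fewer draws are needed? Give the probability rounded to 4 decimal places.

Y = number of draws to the first success; geometric, p = 0.666667.
P(Y ≤ 4) = 1 − (1−p)^4 = 1 − 0.012346 = 0.987654

0.9877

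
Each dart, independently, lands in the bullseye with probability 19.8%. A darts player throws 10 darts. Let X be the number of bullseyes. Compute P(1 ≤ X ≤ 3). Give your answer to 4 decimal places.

0.7725

X ~ Binomial(10, 0.198); P(1 ≤ X ≤ 3) = Σ C(10,k) p^k (1−p)^(10−k) over k:
  k=1: C(10,1)·0.198^1·0.802^9 = 0.271791
  k=2: C(10,2)·0.198^2·0.802^8 = 0.301952
  k=3: C(10,3)·0.198^3·0.802^7 = 0.198791
Total = 0.772534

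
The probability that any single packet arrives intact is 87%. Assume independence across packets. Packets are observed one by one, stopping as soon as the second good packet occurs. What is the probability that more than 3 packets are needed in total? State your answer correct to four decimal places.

Needing more than 3 packets ⇔ fewer than 2 successes in the first 3. With X ~ Binomial(3, 0.87), P(Y > 3) = P(X ≤ 1).
  k=0: C(3,0)·0.87^0·0.13^3 = 0.002197
  k=1: C(3,1)·0.87^1·0.13^2 = 0.044109
P(X ≤ 1) = 0.046306

0.0463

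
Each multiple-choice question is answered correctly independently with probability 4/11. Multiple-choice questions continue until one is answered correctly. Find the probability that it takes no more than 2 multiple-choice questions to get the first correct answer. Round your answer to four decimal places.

0.5950

Y = number of multiple-choice questions to the first success; geometric, p = 0.363636.
P(Y ≤ 2) = 1 − (1−p)^2 = 1 − 0.404959 = 0.595041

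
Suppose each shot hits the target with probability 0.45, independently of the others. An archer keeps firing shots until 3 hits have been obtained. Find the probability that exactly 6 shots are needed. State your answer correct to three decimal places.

Y = trial on which the third success occurs; negative binomial, r=3, p=0.45.
P(Y=6) = C(5,2) · p^3 · (1−p)^3
= 10 · 0.091125 · 0.16637 = 0.15161

0.152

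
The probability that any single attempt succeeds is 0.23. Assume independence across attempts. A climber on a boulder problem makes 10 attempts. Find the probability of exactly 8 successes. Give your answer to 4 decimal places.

0.0002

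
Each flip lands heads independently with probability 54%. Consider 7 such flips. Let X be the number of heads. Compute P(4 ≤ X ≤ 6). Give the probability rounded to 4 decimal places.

0.5736

X ~ Binomial(7, 0.54); P(4 ≤ X ≤ 6) = Σ C(7,k) p^k (1−p)^(7−k) over k:
  k=4: C(7,4)·0.54^4·0.46^3 = 0.289679
  k=5: C(7,5)·0.54^5·0.46^2 = 0.204035
  k=6: C(7,6)·0.54^6·0.46^1 = 0.079840
Total = 0.573553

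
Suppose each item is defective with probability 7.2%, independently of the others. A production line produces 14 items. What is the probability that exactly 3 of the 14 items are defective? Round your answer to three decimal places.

0.060

X ~ Binomial(n=14, p=0.072).
P(X=3) = C(14,3) · p^3 · (1−p)^11
= 364 · 0.00037325 · 0.43957 = 0.05972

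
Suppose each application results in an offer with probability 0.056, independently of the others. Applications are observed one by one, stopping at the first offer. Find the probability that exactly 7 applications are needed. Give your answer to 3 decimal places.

Geometric (trials to first success), p = 0.056.
P(Y = 7) = (1−p)^6 · p = 0.70767 · 0.056 = 0.03963

0.040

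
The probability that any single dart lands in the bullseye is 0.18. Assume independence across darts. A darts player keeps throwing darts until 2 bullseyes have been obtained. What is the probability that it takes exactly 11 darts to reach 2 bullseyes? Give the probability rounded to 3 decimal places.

Y = trial on which the second success occurs; negative binomial, r=2, p=0.18.
P(Y=11) = C(10,1) · p^2 · (1−p)^9
= 10 · 0.0324 · 0.16762 = 0.05431

0.054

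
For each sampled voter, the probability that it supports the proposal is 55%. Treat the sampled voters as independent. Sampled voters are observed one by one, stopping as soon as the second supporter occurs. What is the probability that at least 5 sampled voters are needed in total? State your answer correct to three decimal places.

Needing more than 4 sampled voters ⇔ fewer than 2 successes in the first 4. With X ~ Binomial(4, 0.55), P(Y > 4) = P(X ≤ 1).
  k=0: C(4,0)·0.55^0·0.45^4 = 0.04101
  k=1: C(4,1)·0.55^1·0.45^3 = 0.20047
P(X ≤ 1) = 0.24148

0.241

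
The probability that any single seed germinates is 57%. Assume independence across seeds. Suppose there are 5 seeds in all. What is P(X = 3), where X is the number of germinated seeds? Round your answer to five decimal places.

X ~ Binomial(n=5, p=0.57).
P(X=3) = C(5,3) · p^3 · (1−p)^2
= 10 · 0.18519 · 0.1849 = 0.3424219

0.34242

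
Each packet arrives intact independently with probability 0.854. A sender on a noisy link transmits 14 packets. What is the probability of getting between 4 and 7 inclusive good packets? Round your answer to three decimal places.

0.002

X ~ Binomial(14, 0.854); P(4 ≤ X ≤ 7) = Σ C(14,k) p^k (1−p)^(14−k) over k:
  k=4: C(14,4)·0.854^4·0.146^10 = 0.00000
  k=5: C(14,5)·0.854^5·0.146^9 = 0.00003
  k=6: C(14,6)·0.854^6·0.146^8 = 0.00024
  k=7: C(14,7)·0.854^7·0.146^7 = 0.00161
Total = 0.00188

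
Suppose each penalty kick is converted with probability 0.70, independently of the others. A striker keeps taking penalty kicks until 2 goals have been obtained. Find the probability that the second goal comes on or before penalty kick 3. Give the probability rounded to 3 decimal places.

0.784

Finishing within 3 penalty kicks ⇔ at least 2 successes in the first 3. With X ~ Binomial(3, 0.70), P(Y ≤ 3) = 1 − P(X ≤ 1).
  k=0: C(3,0)·0.70^0·0.30^3 = 0.02700
  k=1: C(3,1)·0.70^1·0.30^2 = 0.18900
1 − 0.21600 = 0.78400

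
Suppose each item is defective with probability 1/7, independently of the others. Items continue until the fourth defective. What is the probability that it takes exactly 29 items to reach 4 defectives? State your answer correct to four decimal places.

0.0289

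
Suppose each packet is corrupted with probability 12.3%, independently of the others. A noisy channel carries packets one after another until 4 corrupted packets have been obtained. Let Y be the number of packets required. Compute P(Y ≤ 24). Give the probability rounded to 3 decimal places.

Finishing within 24 packets ⇔ at least 4 successes in the first 24. With X ~ Binomial(24, 0.123), P(Y ≤ 24) = 1 − P(X ≤ 3).
  k=0: C(24,0)·0.123^0·0.877^24 = 0.04285
  k=1: C(24,1)·0.123^1·0.877^23 = 0.14425
  k=2: C(24,2)·0.123^2·0.877^22 = 0.23265
  k=3: C(24,3)·0.123^3·0.877^21 = 0.23929
1 − 0.65904 = 0.34096

0.341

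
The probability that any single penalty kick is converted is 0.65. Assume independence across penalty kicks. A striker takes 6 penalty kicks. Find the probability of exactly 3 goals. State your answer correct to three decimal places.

X ~ Binomial(n=6, p=0.65).
P(X=3) = C(6,3) · p^3 · (1−p)^3
= 20 · 0.27463 · 0.042875 = 0.23549

0.235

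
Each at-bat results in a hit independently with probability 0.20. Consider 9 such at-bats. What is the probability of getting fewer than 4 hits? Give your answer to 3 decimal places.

0.914

X ~ Binomial(9, 0.20); P(X ≤ 3) = Σ C(9,k) p^k (1−p)^(9−k) over k:
  k=0: C(9,0)·0.20^0·0.80^9 = 0.13422
  k=1: C(9,1)·0.20^1·0.80^8 = 0.30199
  k=2: C(9,2)·0.20^2·0.80^7 = 0.30199
  k=3: C(9,3)·0.20^3·0.80^6 = 0.17616
Total = 0.91436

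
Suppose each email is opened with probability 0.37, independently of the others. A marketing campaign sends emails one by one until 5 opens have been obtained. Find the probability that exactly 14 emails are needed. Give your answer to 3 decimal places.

Y = trial on which the fifth success occurs; negative binomial, r=5, p=0.37.
P(Y=14) = C(13,4) · p^5 · (1−p)^9
= 715 · 0.0069344 · 0.015634 = 0.07751

0.078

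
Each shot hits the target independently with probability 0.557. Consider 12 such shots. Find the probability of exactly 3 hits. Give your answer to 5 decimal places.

0.02498

X ~ Binomial(n=12, p=0.557).
P(X=3) = C(12,3) · p^3 · (1−p)^9
= 220 · 0.17281 · 0.0006571 = 0.0249817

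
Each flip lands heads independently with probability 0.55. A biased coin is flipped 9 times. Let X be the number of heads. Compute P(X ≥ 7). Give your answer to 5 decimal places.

X ~ Binomial(9, 0.55); P(X ≥ 7) = Σ C(9,k) p^k (1−p)^(9−k) over k:
  k=7: C(9,7)·0.55^7·0.45^2 = 0.1109855
  k=8: C(9,8)·0.55^8·0.45^1 = 0.0339122
  k=9: C(9,9)·0.55^9·0.45^0 = 0.0046054
Total = 0.1495031

0.14950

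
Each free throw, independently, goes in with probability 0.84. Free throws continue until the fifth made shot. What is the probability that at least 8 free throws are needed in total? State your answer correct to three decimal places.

0.087

Needing more than 7 free throws ⇔ fewer than 5 successes in the first 7. With X ~ Binomial(7, 0.84), P(Y > 7) = P(X ≤ 4).
  k=0: C(7,0)·0.84^0·0.16^7 = 0.00000
  k=1: C(7,1)·0.84^1·0.16^6 = 0.00010
  k=2: C(7,2)·0.84^2·0.16^5 = 0.00155
  k=3: C(7,3)·0.84^3·0.16^4 = 0.01360
  k=4: C(7,4)·0.84^4·0.16^3 = 0.07137
P(X ≤ 4) = 0.08663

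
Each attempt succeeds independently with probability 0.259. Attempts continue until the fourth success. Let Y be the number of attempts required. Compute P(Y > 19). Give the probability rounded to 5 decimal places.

0.23501

Needing more than 19 attempts ⇔ fewer than 4 successes in the first 19. With X ~ Binomial(19, 0.259), P(Y > 19) = P(X ≤ 3).
  k=0: C(19,0)·0.259^0·0.741^19 = 0.0033616
  k=1: C(19,1)·0.259^1·0.741^18 = 0.0223245
  k=2: C(19,2)·0.259^2·0.741^17 = 0.0702272
  k=3: C(19,3)·0.259^3·0.741^16 = 0.1390959
P(X ≤ 3) = 0.2350092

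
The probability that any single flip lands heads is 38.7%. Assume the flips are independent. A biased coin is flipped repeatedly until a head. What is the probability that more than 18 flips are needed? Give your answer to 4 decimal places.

Y = number of flips to the first success; geometric, p = 0.387.
P(Y > 18) = P(first 18 all fail) = (1−p)^18 = 0.000149

0.0001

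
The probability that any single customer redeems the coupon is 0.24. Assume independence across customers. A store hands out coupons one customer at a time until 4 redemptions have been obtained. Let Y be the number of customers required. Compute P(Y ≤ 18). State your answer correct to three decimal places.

0.659

Finishing within 18 customers ⇔ at least 4 successes in the first 18. With X ~ Binomial(18, 0.24), P(Y ≤ 18) = 1 − P(X ≤ 3).
  k=0: C(18,0)·0.24^0·0.76^18 = 0.00716
  k=1: C(18,1)·0.24^1·0.76^17 = 0.04067
  k=2: C(18,2)·0.24^2·0.76^16 = 0.10918
  k=3: C(18,3)·0.24^3·0.76^15 = 0.18388
1 − 0.34088 = 0.65912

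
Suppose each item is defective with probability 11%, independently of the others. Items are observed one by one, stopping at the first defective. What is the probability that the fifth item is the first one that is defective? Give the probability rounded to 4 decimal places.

0.0690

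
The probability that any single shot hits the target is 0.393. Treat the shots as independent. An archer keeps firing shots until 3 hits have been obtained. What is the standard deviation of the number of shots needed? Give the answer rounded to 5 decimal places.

Y = total shots until the third success; negative binomial with r=3, p=0.393.
SD(Y) = √[r(1−p)/p²] = √(11.7902997) = 3.4337006

3.43370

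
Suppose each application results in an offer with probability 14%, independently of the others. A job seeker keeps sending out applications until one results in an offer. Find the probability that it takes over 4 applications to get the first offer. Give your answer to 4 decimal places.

0.5470

Y = number of applications to the first success; geometric, p = 0.14.
P(Y > 4) = P(first 4 all fail) = (1−p)^4 = 0.547008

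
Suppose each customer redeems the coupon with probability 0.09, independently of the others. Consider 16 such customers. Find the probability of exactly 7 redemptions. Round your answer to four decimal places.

0.0002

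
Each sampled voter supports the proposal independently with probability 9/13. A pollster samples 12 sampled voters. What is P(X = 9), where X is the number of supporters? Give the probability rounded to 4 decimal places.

0.2341

X ~ Binomial(n=12, p=0.692308).
P(X=9) = C(12,9) · p^9 · (1−p)^3
= 220 · 0.036534 · 0.029131 = 0.234134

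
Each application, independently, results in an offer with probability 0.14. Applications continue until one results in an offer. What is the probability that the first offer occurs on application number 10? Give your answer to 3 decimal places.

Geometric (trials to first success), p = 0.14.
P(Y = 10) = (1−p)^9 · p = 0.25733 · 0.14 = 0.03603

0.036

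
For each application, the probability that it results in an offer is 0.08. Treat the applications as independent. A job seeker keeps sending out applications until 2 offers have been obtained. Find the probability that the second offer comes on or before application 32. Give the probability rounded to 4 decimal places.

0.7376

Finishing within 32 applications ⇔ at least 2 successes in the first 32. With X ~ Binomial(32, 0.08), P(Y ≤ 32) = 1 − P(X ≤ 1).
  k=0: C(32,0)·0.08^0·0.92^32 = 0.069376
  k=1: C(32,1)·0.08^1·0.92^31 = 0.193047
1 − 0.262423 = 0.737577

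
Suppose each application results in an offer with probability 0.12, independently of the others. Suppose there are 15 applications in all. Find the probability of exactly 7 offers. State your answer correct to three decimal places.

0.001

X ~ Binomial(n=15, p=0.12).
P(X=7) = C(15,7) · p^7 · (1−p)^8
= 6435 · 3.5832e-07 · 0.35963 = 0.00083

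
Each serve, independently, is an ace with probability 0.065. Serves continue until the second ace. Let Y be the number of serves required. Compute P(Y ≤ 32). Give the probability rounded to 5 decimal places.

0.62464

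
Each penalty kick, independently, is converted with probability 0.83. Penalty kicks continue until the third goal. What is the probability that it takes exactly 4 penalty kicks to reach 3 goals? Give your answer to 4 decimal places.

0.2916

Y = trial on which the third success occurs; negative binomial, r=3, p=0.83.
P(Y=4) = C(3,2) · p^3 · (1−p)^1
= 3 · 0.57179 · 0.17 = 0.291611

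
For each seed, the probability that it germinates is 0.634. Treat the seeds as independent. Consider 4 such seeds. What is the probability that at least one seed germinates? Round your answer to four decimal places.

P(at least one) = 1 − P(none) = 1 − (1 − 0.634)^4
= 1 − 0.017944 = 0.982056

0.9821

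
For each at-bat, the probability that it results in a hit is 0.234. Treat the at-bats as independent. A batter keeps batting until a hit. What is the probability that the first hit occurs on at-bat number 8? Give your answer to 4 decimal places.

Geometric (trials to first success), p = 0.234.
P(Y = 8) = (1−p)^7 · p = 0.15474 · 0.234 = 0.036209

0.0362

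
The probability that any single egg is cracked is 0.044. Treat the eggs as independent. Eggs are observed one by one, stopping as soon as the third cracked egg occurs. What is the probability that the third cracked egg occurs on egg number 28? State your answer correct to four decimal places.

Y = trial on which the third success occurs; negative binomial, r=3, p=0.044.
P(Y=28) = C(27,2) · p^3 · (1−p)^25
= 351 · 8.5184e-05 · 0.32467 = 0.009708

0.0097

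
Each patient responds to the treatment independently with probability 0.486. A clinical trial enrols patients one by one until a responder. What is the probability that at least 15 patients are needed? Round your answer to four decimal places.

0.0001

Y = number of patients to the first success; geometric, p = 0.486.
P(Y > 14) = P(first 14 all fail) = (1−p)^14 = 0.000090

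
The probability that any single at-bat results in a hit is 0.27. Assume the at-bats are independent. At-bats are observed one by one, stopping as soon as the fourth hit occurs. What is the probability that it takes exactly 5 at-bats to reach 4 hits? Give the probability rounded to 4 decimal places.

0.0155

Y = trial on which the fourth success occurs; negative binomial, r=4, p=0.27.
P(Y=5) = C(4,3) · p^4 · (1−p)^1
= 4 · 0.0053144 · 0.73 = 0.015518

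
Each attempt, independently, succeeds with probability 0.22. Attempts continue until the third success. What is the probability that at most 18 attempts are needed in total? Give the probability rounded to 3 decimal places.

0.792

Finishing within 18 attempts ⇔ at least 3 successes in the first 18. With X ~ Binomial(18, 0.22), P(Y ≤ 18) = 1 − P(X ≤ 2).
  k=0: C(18,0)·0.22^0·0.78^18 = 0.01142
  k=1: C(18,1)·0.22^1·0.78^17 = 0.05798
  k=2: C(18,2)·0.22^2·0.78^16 = 0.13901
1 − 0.20842 = 0.79158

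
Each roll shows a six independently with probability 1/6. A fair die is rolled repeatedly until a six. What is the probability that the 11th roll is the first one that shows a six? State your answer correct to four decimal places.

Geometric (trials to first success), p = 0.166667.
P(Y = 11) = (1−p)^10 · p = 0.16151 · 0.166667 = 0.026918

0.0269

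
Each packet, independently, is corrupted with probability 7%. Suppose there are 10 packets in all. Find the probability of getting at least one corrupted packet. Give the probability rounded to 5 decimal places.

P(at least one) = 1 − P(none) = 1 − (1 − 0.07)^10
= 1 − 0.4839823 = 0.5160177

0.51602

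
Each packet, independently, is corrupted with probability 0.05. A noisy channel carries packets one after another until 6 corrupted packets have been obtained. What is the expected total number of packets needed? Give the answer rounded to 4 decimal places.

Y = total packets until the sixth success; negative binomial with r=6, p=0.05.
E[Y] = r / p = 6 / 0.05 = 120.000000

120.0000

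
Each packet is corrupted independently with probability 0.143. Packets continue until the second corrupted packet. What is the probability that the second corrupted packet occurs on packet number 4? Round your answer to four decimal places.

0.0451

Y = trial on which the second success occurs; negative binomial, r=2, p=0.143.
P(Y=4) = C(3,1) · p^2 · (1−p)^2
= 3 · 0.020449 · 0.73445 = 0.045056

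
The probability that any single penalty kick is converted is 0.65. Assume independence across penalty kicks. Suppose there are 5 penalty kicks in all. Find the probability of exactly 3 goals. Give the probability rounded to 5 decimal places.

0.33642

X ~ Binomial(n=5, p=0.65).
P(X=3) = C(5,3) · p^3 · (1−p)^2
= 10 · 0.27463 · 0.1225 = 0.3364156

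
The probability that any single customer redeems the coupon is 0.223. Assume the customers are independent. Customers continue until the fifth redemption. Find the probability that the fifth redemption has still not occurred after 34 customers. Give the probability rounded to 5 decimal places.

Needing more than 34 customers ⇔ fewer than 5 successes in the first 34. With X ~ Binomial(34, 0.223), P(Y > 34) = P(X ≤ 4).
  k=0: C(34,0)·0.223^0·0.777^34 = 0.0001881
  k=1: C(34,1)·0.223^1·0.777^33 = 0.0018352
  k=2: C(34,2)·0.223^2·0.777^32 = 0.0086905
  k=3: C(34,3)·0.223^3·0.777^31 = 0.0266047
  k=4: C(34,4)·0.223^4·0.777^30 = 0.0591757
P(X ≤ 4) = 0.0964941

0.09649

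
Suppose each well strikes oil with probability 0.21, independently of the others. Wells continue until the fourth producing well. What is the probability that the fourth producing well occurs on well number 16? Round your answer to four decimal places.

0.0523

Y = trial on which the fourth success occurs; negative binomial, r=4, p=0.21.
P(Y=16) = C(15,3) · p^4 · (1−p)^12
= 455 · 0.0019448 · 0.059092 = 0.052289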